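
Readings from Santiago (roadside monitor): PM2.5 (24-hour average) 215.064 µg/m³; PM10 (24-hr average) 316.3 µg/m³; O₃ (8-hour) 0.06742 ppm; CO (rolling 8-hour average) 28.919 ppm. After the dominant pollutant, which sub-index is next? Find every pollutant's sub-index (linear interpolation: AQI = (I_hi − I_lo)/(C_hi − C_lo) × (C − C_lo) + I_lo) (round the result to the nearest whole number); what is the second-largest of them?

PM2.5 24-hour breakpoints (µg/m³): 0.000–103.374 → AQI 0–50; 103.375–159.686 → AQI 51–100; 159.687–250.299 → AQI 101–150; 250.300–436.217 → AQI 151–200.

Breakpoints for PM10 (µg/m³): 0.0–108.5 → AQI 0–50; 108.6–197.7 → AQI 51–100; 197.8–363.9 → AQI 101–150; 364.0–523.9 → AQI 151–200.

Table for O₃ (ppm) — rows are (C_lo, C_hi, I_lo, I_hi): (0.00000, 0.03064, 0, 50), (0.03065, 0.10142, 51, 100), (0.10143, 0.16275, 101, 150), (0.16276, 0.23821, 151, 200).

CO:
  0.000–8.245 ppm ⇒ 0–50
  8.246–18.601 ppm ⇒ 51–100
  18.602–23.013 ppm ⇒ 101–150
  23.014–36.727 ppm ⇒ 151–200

PM2.5: row 159.687–250.299 (AQI 101–150). (150−101)·(215.064−159.687)/(250.299−159.687) + 101 = 49·55.377/90.612 + 101 ≈ 130.95 → 131.
PM10: 316.3 lies in 197.8–363.9, so I_lo=101, I_hi=150, C_lo=197.8, C_hi=363.9.
(150−101)/(363.9−197.8) × (316.3−197.8) + 101 = 49/166.1 × 118.5 + 101 ≈ 135.96 → 136.
O₃ 0.06742: bracket 0.03065–0.10142 → index 51–100; slope 49/0.07077, offset 0.03677.
AQI = 51 + 49/0.07077·0.03677 ≈ 76.46 ⇒ 76.
CO 28.919: bracket 23.014–36.727 → index 151–200; slope 49/13.713, offset 5.905.
AQI = 151 + 49/13.713·5.905 ≈ 172.10 ⇒ 172.
Sub-indices: PM2.5→131, PM10→136, O₃→76, CO→172. Ranked high→low: 172, 136, 131, 76. Second-highest sub-index = 136.

136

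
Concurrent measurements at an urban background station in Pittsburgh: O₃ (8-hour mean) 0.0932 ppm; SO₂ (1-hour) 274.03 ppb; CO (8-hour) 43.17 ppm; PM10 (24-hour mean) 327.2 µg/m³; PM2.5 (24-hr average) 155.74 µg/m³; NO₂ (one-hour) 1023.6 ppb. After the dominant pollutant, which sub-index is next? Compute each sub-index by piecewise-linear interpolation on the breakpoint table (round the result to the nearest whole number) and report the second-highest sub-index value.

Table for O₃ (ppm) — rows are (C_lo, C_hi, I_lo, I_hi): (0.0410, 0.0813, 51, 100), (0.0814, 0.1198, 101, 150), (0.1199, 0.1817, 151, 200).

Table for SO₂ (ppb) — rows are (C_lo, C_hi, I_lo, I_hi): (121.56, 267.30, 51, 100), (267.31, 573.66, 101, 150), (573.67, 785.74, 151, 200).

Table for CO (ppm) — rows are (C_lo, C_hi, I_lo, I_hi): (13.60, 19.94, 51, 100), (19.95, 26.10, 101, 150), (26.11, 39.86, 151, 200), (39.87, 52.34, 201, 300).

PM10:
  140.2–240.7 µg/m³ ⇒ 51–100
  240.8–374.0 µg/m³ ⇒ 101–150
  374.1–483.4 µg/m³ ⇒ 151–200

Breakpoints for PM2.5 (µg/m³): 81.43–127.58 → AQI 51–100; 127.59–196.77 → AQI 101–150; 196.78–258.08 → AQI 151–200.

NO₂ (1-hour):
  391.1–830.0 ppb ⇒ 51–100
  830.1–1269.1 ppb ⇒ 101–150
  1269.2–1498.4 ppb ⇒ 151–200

O₃: row 0.0814–0.1198 (AQI 101–150). (150−101)·(0.0932−0.0814)/(0.1198−0.0814) + 101 = 49·0.0118/0.0384 + 101 ≈ 116.06 → 116.
SO₂: 274.03 ∈ [267.31, 573.66] ↔ index [101, 150].
101 + (274.03−267.31)·(150−101)/(573.66−267.31) = 101 + 6.72·49/306.35 ≈ 102.07, so AQI = 102.
CO: row 39.87–52.34 (AQI 201–300). (300−201)·(43.17−39.87)/(52.34−39.87) + 201 = 99·3.30/12.47 + 201 ≈ 227.20 → 227.
PM10: 327.2 lies in 240.8–374.0, so I_lo=101, I_hi=150, C_lo=240.8, C_hi=374.0.
(150−101)/(374.0−240.8) × (327.2−240.8) + 101 = 49/133.2 × 86.4 + 101 ≈ 132.78 → 133.
PM2.5: 155.74 lies in 127.59–196.77, so I_lo=101, I_hi=150, C_lo=127.59, C_hi=196.77.
(150−101)/(196.77−127.59) × (155.74−127.59) + 101 = 49/69.18 × 28.15 + 101 ≈ 120.94 → 121.
NO₂: 1023.6 lies in 830.1–1269.1, so I_lo=101, I_hi=150, C_lo=830.1, C_hi=1269.1.
(150−101)/(1269.1−830.1) × (1023.6−830.1) + 101 = 49/439.0 × 193.5 + 101 ≈ 122.60 → 123.
Sub-indices: O₃→116, SO₂→102, CO→227, PM10→133, PM2.5→121, NO₂→123. Ranked high→low: 227, 133, 123, 121, 116, 102. Second-highest sub-index = 133.

133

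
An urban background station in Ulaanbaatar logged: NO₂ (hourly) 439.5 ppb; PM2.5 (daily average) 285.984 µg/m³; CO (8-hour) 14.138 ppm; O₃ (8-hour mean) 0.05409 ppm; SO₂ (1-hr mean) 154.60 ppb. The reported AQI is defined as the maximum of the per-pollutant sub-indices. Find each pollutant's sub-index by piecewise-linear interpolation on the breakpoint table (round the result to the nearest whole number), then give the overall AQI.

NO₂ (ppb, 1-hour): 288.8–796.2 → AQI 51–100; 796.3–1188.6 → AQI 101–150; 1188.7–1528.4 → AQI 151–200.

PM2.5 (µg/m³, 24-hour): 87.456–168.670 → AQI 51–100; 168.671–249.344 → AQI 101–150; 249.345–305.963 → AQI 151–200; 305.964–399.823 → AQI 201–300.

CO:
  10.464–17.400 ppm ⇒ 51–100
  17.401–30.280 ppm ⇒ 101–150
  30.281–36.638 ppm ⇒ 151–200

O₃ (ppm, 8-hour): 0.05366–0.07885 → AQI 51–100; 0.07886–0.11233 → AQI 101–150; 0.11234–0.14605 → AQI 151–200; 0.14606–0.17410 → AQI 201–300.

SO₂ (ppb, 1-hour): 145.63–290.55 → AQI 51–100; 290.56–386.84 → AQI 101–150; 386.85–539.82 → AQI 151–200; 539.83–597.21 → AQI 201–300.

183

NO₂: 439.5 ∈ [288.8, 796.2] ↔ index [51, 100].
51 + (439.5−288.8)·(100−51)/(796.2−288.8) = 51 + 150.7·49/507.4 ≈ 65.55, so AQI = 66.
PM2.5 285.984: bracket 249.345–305.963 → index 151–200; slope 49/56.618, offset 36.639.
AQI = 151 + 49/56.618·36.639 ≈ 182.71 ⇒ 183.
CO 14.138: bracket 10.464–17.400 → index 51–100; slope 49/6.936, offset 3.674.
AQI = 51 + 49/6.936·3.674 ≈ 76.96 ⇒ 77.
O₃: 0.05409 ∈ [0.05366, 0.07885] ↔ index [51, 100].
51 + (0.05409−0.05366)·(100−51)/(0.07885−0.05366) = 51 + 0.00043·49/0.02519 ≈ 51.84, so AQI = 52.
SO₂: row 145.63–290.55 (AQI 51–100). (100−51)·(154.60−145.63)/(290.55−145.63) + 51 = 49·8.97/144.92 + 51 ≈ 54.03 → 54.
Sub-indices: NO₂→66, PM2.5→183, CO→77, O₃→52, SO₂→54. Overall AQI = max = 183; dominant pollutant is PM2.5.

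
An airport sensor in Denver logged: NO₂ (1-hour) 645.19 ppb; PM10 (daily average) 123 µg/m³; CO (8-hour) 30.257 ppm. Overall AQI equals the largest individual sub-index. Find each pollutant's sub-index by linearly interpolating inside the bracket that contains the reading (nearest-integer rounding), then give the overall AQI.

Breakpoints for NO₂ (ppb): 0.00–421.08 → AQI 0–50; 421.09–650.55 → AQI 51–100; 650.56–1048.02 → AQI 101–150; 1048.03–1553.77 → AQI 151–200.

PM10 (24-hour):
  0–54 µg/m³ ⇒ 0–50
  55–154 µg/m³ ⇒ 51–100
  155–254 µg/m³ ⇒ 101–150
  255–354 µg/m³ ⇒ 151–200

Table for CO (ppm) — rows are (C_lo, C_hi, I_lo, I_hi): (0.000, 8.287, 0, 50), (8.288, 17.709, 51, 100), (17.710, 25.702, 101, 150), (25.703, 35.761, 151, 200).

173

NO₂: 645.19 lies in 421.09–650.55, so I_lo=51, I_hi=100, C_lo=421.09, C_hi=650.55.
(100−51)/(650.55−421.09) × (645.19−421.09) + 51 = 49/229.46 × 224.10 + 51 ≈ 98.86 → 99.
PM10: 123 ∈ [55, 154] ↔ index [51, 100].
51 + (123−55)·(100−51)/(154−55) = 51 + 68·49/99 ≈ 84.66, so AQI = 85.
CO: 30.257 lies in 25.703–35.761, so I_lo=151, I_hi=200, C_lo=25.703, C_hi=35.761.
(200−151)/(35.761−25.703) × (30.257−25.703) + 151 = 49/10.058 × 4.554 + 151 ≈ 173.19 → 173.
Sub-indices: NO₂→99, PM10→85, CO→173. Overall AQI = max = 173; dominant pollutant is CO.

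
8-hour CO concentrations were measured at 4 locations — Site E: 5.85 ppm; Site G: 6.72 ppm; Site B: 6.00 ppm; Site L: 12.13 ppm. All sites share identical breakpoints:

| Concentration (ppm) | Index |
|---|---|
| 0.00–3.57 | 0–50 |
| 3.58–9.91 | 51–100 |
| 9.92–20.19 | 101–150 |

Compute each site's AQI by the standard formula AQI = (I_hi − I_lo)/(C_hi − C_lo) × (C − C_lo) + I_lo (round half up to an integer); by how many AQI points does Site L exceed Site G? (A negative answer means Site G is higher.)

Site E: 5.85 lies in 3.58–9.91, so I_lo=51, I_hi=100, C_lo=3.58, C_hi=9.91.
(100−51)/(9.91−3.58) × (5.85−3.58) + 51 = 49/6.33 × 2.27 + 51 ≈ 68.57 → 69.
Site G: 6.72 ∈ [3.58, 9.91] ↔ index [51, 100].
51 + (6.72−3.58)·(100−51)/(9.91−3.58) = 51 + 3.14·49/6.33 ≈ 75.31, so AQI = 75.
Site B 6.00: bracket 3.58–9.91 → index 51–100; slope 49/6.33, offset 2.42.
AQI = 51 + 49/6.33·2.42 ≈ 69.73 ⇒ 70.
Site L 12.13: bracket 9.92–20.19 → index 101–150; slope 49/10.27, offset 2.21.
AQI = 101 + 49/10.27·2.21 ≈ 111.54 ⇒ 112.
AQIs: Site E=69, Site G=75, Site B=70, Site L=112. Site L (112) − Site G (75) = 37.

37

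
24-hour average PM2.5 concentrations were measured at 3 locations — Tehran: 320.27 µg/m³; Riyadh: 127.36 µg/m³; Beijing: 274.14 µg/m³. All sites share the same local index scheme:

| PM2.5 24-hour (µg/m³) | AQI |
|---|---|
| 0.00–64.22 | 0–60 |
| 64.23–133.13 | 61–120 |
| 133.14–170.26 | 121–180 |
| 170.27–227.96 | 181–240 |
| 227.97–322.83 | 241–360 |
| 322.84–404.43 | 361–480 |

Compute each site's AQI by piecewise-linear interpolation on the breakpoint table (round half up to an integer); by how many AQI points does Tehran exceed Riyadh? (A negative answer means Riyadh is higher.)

242

Tehran: 320.27 ∈ [227.97, 322.83] ↔ index [241, 360].
241 + (320.27−227.97)·(360−241)/(322.83−227.97) = 241 + 92.30·119/94.86 ≈ 356.79, so AQI = 357.
Riyadh: row 64.23–133.13 (AQI 61–120). (120−61)·(127.36−64.23)/(133.13−64.23) + 61 = 59·63.13/68.90 + 61 ≈ 115.06 → 115.
Beijing: 274.14 ∈ [227.97, 322.83] ↔ index [241, 360].
241 + (274.14−227.97)·(360−241)/(322.83−227.97) = 241 + 46.17·119/94.86 ≈ 298.92, so AQI = 299.
AQIs: Tehran=357, Riyadh=115, Beijing=299. Tehran (357) − Riyadh (115) = 242.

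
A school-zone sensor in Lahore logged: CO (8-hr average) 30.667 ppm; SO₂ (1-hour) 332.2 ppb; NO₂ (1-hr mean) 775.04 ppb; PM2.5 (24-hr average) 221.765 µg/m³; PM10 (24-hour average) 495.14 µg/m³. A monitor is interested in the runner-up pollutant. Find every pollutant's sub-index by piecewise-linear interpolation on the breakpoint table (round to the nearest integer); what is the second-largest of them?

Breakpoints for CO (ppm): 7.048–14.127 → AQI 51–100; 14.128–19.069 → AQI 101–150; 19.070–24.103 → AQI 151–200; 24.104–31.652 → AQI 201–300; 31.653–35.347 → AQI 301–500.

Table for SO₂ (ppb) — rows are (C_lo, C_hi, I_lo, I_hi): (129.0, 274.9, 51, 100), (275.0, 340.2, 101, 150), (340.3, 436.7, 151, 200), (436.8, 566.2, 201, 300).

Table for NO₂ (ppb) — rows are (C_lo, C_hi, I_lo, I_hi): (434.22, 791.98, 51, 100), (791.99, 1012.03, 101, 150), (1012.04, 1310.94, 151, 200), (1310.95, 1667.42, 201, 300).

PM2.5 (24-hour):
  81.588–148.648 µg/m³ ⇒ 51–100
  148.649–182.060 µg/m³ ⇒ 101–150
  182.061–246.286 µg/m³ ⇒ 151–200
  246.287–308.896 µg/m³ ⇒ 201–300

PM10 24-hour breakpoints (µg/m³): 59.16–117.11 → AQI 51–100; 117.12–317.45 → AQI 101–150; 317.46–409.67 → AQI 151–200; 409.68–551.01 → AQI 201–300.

CO: row 24.104–31.652 (AQI 201–300). (300−201)·(30.667−24.104)/(31.652−24.104) + 201 = 99·6.563/7.548 + 201 ≈ 287.08 → 287.
SO₂: 332.2 ∈ [275.0, 340.2] ↔ index [101, 150].
101 + (332.2−275.0)·(150−101)/(340.2−275.0) = 101 + 57.2·49/65.2 ≈ 143.99, so AQI = 144.
NO₂: 775.04 lies in 434.22–791.98, so I_lo=51, I_hi=100, C_lo=434.22, C_hi=791.98.
(100−51)/(791.98−434.22) × (775.04−434.22) + 51 = 49/357.76 × 340.82 + 51 ≈ 97.68 → 98.
PM2.5: row 182.061–246.286 (AQI 151–200). (200−151)·(221.765−182.061)/(246.286−182.061) + 151 = 49·39.704/64.225 + 151 ≈ 181.29 → 181.
PM10: 495.14 ∈ [409.68, 551.01] ↔ index [201, 300].
201 + (495.14−409.68)·(300−201)/(551.01−409.68) = 201 + 85.46·99/141.33 ≈ 260.86, so AQI = 261.
Sub-indices: CO→287, SO₂→144, NO₂→98, PM2.5→181, PM10→261. Ranked high→low: 287, 261, 181, 144, 98. Second-highest sub-index = 261.

261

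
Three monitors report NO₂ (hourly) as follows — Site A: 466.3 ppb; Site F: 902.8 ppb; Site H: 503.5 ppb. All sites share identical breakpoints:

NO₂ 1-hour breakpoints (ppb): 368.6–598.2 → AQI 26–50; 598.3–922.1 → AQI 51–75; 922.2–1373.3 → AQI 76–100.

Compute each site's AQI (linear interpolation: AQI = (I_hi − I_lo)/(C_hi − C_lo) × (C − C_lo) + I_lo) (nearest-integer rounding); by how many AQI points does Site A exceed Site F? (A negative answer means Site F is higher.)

-38

Site A: row 368.6–598.2 (AQI 26–50). (50−26)·(466.3−368.6)/(598.2−368.6) + 26 = 24·97.7/229.6 + 26 ≈ 36.21 → 36.
Site F: 902.8 lies in 598.3–922.1, so I_lo=51, I_hi=75, C_lo=598.3, C_hi=922.1.
(75−51)/(922.1−598.3) × (902.8−598.3) + 51 = 24/323.8 × 304.5 + 51 ≈ 73.57 → 74.
Site H: 503.5 ∈ [368.6, 598.2] ↔ index [26, 50].
26 + (503.5−368.6)·(50−26)/(598.2−368.6) = 26 + 134.9·24/229.6 ≈ 40.10, so AQI = 40.
AQIs: Site A=36, Site F=74, Site H=40. Site A (36) − Site F (74) = -38.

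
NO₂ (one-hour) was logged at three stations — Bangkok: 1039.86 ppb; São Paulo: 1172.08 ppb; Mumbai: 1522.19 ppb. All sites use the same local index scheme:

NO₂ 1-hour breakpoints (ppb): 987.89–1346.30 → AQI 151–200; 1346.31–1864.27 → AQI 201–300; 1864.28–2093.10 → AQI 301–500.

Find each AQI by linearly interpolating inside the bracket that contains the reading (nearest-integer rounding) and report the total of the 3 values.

Bangkok: 1039.86 lies in 987.89–1346.30, so I_lo=151, I_hi=200, C_lo=987.89, C_hi=1346.30.
(200−151)/(1346.30−987.89) × (1039.86−987.89) + 151 = 49/358.41 × 51.97 + 151 ≈ 158.11 → 158.
São Paulo: 1172.08 lies in 987.89–1346.30, so I_lo=151, I_hi=200, C_lo=987.89, C_hi=1346.30.
(200−151)/(1346.30−987.89) × (1172.08−987.89) + 151 = 49/358.41 × 184.19 + 151 ≈ 176.18 → 176.
Mumbai: 1522.19 lies in 1346.31–1864.27, so I_lo=201, I_hi=300, C_lo=1346.31, C_hi=1864.27.
(300−201)/(1864.27−1346.31) × (1522.19−1346.31) + 201 = 99/517.96 × 175.88 + 201 ≈ 234.62 → 235.
AQIs: Bangkok=158, São Paulo=176, Mumbai=235. Sum = 158 + 176 + 235 = 569.

569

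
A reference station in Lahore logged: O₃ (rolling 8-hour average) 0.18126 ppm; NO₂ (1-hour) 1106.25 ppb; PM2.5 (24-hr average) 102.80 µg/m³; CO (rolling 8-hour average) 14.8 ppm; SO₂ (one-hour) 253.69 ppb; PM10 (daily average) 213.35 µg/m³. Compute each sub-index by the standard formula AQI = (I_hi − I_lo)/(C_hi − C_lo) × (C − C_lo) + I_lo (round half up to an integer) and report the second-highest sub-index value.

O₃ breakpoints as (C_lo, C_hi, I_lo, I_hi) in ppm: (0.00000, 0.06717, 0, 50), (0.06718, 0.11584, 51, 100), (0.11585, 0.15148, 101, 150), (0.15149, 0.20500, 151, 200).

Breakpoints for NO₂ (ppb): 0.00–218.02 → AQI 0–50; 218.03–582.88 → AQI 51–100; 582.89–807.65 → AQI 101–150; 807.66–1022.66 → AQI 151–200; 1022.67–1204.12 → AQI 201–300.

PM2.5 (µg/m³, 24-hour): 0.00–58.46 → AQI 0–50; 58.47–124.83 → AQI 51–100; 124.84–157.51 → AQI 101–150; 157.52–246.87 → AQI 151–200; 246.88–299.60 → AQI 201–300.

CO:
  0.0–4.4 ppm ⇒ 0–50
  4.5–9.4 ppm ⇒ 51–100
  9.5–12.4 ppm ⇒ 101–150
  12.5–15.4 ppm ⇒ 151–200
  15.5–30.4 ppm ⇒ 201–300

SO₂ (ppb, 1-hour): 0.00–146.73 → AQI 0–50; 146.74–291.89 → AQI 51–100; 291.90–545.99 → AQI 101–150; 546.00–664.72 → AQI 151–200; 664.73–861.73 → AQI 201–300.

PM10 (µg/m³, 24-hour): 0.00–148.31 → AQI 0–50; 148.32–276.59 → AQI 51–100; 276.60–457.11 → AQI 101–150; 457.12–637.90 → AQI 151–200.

O₃: row 0.15149–0.20500 (AQI 151–200). (200−151)·(0.18126−0.15149)/(0.20500−0.15149) + 151 = 49·0.02977/0.05351 + 151 ≈ 178.26 → 178.
NO₂: 1106.25 ∈ [1022.67, 1204.12] ↔ index [201, 300].
201 + (1106.25−1022.67)·(300−201)/(1204.12−1022.67) = 201 + 83.58·99/181.45 ≈ 246.60, so AQI = 247.
PM2.5: 102.80 lies in 58.47–124.83, so I_lo=51, I_hi=100, C_lo=58.47, C_hi=124.83.
(100−51)/(124.83−58.47) × (102.80−58.47) + 51 = 49/66.36 × 44.33 + 51 ≈ 83.73 → 84.
CO: 14.8 lies in 12.5–15.4, so I_lo=151, I_hi=200, C_lo=12.5, C_hi=15.4.
(200−151)/(15.4−12.5) × (14.8−12.5) + 151 = 49/2.9 × 2.3 + 151 ≈ 189.86 → 190.
SO₂: 253.69 lies in 146.74–291.89, so I_lo=51, I_hi=100, C_lo=146.74, C_hi=291.89.
(100−51)/(291.89−146.74) × (253.69−146.74) + 51 = 49/145.15 × 106.95 + 51 ≈ 87.10 → 87.
PM10: row 148.32–276.59 (AQI 51–100). (100−51)·(213.35−148.32)/(276.59−148.32) + 51 = 49·65.03/128.27 + 51 ≈ 75.84 → 76.
Sub-indices: O₃→178, NO₂→247, PM2.5→84, CO→190, SO₂→87, PM10→76. Ranked high→low: 247, 190, 178, 87, 84, 76. Second-highest sub-index = 190.

190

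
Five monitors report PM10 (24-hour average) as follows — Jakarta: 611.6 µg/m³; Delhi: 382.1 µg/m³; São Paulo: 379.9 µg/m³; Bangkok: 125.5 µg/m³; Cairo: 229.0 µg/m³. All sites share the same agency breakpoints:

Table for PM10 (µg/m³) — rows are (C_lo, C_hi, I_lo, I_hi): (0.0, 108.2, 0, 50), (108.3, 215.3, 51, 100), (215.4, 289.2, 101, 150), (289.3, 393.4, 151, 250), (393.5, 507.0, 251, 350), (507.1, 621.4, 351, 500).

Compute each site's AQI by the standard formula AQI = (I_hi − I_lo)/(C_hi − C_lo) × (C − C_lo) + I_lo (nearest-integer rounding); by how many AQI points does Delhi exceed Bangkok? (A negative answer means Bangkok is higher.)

Jakarta: 611.6 lies in 507.1–621.4, so I_lo=351, I_hi=500, C_lo=507.1, C_hi=621.4.
(500−351)/(621.4−507.1) × (611.6−507.1) + 351 = 149/114.3 × 104.5 + 351 ≈ 487.22 → 487.
Delhi: 382.1 lies in 289.3–393.4, so I_lo=151, I_hi=250, C_lo=289.3, C_hi=393.4.
(250−151)/(393.4−289.3) × (382.1−289.3) + 151 = 99/104.1 × 92.8 + 151 ≈ 239.25 → 239.
São Paulo 379.9: bracket 289.3–393.4 → index 151–250; slope 99/104.1, offset 90.6.
AQI = 151 + 99/104.1·90.6 ≈ 237.16 ⇒ 237.
Bangkok: 125.5 ∈ [108.3, 215.3] ↔ index [51, 100].
51 + (125.5−108.3)·(100−51)/(215.3−108.3) = 51 + 17.2·49/107.0 ≈ 58.88, so AQI = 59.
Cairo 229.0: bracket 215.4–289.2 → index 101–150; slope 49/73.8, offset 13.6.
AQI = 101 + 49/73.8·13.6 ≈ 110.03 ⇒ 110.
AQIs: Jakarta=487, Delhi=239, São Paulo=237, Bangkok=59, Cairo=110. Delhi (239) − Bangkok (59) = 180.

180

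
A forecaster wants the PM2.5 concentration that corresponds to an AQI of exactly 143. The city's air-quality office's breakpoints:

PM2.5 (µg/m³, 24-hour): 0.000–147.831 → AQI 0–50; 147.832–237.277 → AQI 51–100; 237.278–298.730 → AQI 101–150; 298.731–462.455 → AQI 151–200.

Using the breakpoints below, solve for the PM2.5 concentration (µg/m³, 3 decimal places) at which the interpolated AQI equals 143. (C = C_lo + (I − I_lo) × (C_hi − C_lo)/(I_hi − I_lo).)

AQI 143 lies in the 101–150 band, which corresponds to 237.278–298.730 µg/m³.
C = 237.278 + (143−101)×(298.730−237.278)/(150−101) = 237.278 + 42×61.452/49 ≈ 289.95114 µg/m³ → 289.951 µg/m³ to 3 dp.

289.951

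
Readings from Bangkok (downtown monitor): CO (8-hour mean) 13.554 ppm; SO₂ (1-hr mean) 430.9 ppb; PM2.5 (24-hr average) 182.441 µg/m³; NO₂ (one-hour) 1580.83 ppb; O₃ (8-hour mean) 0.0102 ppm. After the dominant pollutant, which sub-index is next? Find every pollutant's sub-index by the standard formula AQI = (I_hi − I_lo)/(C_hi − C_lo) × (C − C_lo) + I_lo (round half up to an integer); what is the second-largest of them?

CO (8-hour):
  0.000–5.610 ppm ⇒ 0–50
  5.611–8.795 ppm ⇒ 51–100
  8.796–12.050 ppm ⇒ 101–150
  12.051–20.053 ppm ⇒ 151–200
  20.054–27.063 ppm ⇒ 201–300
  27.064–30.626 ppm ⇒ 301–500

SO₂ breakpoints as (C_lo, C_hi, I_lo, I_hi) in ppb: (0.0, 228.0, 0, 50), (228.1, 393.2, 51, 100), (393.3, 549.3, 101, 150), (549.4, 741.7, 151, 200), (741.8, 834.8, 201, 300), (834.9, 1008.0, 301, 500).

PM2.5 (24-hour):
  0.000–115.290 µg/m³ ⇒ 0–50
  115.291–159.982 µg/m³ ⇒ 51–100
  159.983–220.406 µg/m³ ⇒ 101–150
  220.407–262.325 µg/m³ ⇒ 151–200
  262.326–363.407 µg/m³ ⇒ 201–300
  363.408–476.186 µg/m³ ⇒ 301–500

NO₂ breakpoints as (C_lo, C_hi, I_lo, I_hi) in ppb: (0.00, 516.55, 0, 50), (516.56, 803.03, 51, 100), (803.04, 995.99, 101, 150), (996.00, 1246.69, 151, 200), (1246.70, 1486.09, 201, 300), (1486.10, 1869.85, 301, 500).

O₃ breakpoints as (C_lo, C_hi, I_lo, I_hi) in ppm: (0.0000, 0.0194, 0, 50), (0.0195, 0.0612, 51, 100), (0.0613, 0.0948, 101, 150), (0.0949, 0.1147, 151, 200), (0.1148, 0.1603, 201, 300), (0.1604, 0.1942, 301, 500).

CO: 13.554 ∈ [12.051, 20.053] ↔ index [151, 200].
151 + (13.554−12.051)·(200−151)/(20.053−12.051) = 151 + 1.503·49/8.002 ≈ 160.20, so AQI = 160.
SO₂: row 393.3–549.3 (AQI 101–150). (150−101)·(430.9−393.3)/(549.3−393.3) + 101 = 49·37.6/156.0 + 101 ≈ 112.81 → 113.
PM2.5: row 159.983–220.406 (AQI 101–150). (150−101)·(182.441−159.983)/(220.406−159.983) + 101 = 49·22.458/60.423 + 101 ≈ 119.21 → 119.
NO₂: row 1486.10–1869.85 (AQI 301–500). (500−301)·(1580.83−1486.10)/(1869.85−1486.10) + 301 = 199·94.73/383.75 + 301 ≈ 350.12 → 350.
O₃: 0.0102 lies in 0.0000–0.0194, so I_lo=0, I_hi=50, C_lo=0.0000, C_hi=0.0194.
(50−0)/(0.0194−0.0000) × (0.0102−0.0000) + 0 = 50/0.0194 × 0.0102 + 0 ≈ 26.29 → 26.
Sub-indices: CO→160, SO₂→113, PM2.5→119, NO₂→350, O₃→26. Ranked high→low: 350, 160, 119, 113, 26. Second-highest sub-index = 160.

160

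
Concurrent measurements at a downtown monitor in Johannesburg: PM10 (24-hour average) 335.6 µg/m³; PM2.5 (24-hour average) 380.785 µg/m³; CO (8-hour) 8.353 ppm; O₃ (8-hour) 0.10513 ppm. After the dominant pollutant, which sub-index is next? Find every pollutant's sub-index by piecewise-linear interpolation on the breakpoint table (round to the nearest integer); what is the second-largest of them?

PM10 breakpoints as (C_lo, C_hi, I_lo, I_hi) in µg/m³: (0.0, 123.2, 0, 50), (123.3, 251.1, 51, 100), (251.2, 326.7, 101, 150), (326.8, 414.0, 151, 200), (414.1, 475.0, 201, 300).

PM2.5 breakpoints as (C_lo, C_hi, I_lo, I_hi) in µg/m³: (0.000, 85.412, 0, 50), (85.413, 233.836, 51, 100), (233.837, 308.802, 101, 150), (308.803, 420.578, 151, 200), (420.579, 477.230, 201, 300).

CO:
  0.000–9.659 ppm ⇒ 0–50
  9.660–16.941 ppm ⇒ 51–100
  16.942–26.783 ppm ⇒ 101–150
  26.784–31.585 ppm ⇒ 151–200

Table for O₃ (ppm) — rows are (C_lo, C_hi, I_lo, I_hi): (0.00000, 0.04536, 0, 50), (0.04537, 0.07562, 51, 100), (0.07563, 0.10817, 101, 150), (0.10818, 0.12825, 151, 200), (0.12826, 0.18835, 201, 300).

PM10: 335.6 ∈ [326.8, 414.0] ↔ index [151, 200].
151 + (335.6−326.8)·(200−151)/(414.0−326.8) = 151 + 8.8·49/87.2 ≈ 155.94, so AQI = 156.
PM2.5 380.785: bracket 308.803–420.578 → index 151–200; slope 49/111.775, offset 71.982.
AQI = 151 + 49/111.775·71.982 ≈ 182.56 ⇒ 183.
CO: 8.353 lies in 0.000–9.659, so I_lo=0, I_hi=50, C_lo=0.000, C_hi=9.659.
(50−0)/(9.659−0.000) × (8.353−0.000) + 0 = 50/9.659 × 8.353 + 0 ≈ 43.24 → 43.
O₃: 0.10513 ∈ [0.07563, 0.10817] ↔ index [101, 150].
101 + (0.10513−0.07563)·(150−101)/(0.10817−0.07563) = 101 + 0.02950·49/0.03254 ≈ 145.42, so AQI = 145.
Sub-indices: PM10→156, PM2.5→183, CO→43, O₃→145. Ranked high→low: 183, 156, 145, 43. Second-highest sub-index = 156.

156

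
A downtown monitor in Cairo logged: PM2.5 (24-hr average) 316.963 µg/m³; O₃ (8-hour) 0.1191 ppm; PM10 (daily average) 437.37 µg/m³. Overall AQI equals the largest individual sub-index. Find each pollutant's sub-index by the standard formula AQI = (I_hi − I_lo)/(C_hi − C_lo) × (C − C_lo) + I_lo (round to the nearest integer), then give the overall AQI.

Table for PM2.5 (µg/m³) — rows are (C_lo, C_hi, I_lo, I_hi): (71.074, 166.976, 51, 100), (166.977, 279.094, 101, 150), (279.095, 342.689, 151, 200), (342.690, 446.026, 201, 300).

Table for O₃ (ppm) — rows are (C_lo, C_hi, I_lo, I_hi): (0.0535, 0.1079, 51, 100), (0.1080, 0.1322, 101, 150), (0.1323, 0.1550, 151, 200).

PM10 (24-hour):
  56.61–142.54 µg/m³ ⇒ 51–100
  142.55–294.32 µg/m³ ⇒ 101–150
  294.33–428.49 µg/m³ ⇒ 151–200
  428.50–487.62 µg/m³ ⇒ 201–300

216

PM2.5: 316.963 lies in 279.095–342.689, so I_lo=151, I_hi=200, C_lo=279.095, C_hi=342.689.
(200−151)/(342.689−279.095) × (316.963−279.095) + 151 = 49/63.594 × 37.868 + 151 ≈ 180.18 → 180.
O₃ 0.1191: bracket 0.1080–0.1322 → index 101–150; slope 49/0.0242, offset 0.0111.
AQI = 101 + 49/0.0242·0.0111 ≈ 123.48 ⇒ 123.
PM10: row 428.50–487.62 (AQI 201–300). (300−201)·(437.37−428.50)/(487.62−428.50) + 201 = 99·8.87/59.12 + 201 ≈ 215.85 → 216.
Sub-indices: PM2.5→180, O₃→123, PM10→216. Overall AQI = max = 216; dominant pollutant is PM10.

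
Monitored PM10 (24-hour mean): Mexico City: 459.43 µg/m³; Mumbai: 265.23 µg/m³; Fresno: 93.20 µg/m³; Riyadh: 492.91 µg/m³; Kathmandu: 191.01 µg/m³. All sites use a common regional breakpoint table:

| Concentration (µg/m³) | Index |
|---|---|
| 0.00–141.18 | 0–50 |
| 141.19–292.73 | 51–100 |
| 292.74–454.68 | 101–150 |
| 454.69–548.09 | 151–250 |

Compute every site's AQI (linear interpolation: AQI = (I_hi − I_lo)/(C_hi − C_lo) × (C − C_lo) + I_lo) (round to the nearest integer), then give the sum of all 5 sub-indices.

539

Mexico City: 459.43 ∈ [454.69, 548.09] ↔ index [151, 250].
151 + (459.43−454.69)·(250−151)/(548.09−454.69) = 151 + 4.74·99/93.40 ≈ 156.02, so AQI = 156.
Mumbai: 265.23 ∈ [141.19, 292.73] ↔ index [51, 100].
51 + (265.23−141.19)·(100−51)/(292.73−141.19) = 51 + 124.04·49/151.54 ≈ 91.11, so AQI = 91.
Fresno: 93.20 lies in 0.00–141.18, so I_lo=0, I_hi=50, C_lo=0.00, C_hi=141.18.
(50−0)/(141.18−0.00) × (93.20−0.00) + 0 = 50/141.18 × 93.20 + 0 ≈ 33.01 → 33.
Riyadh: row 454.69–548.09 (AQI 151–250). (250−151)·(492.91−454.69)/(548.09−454.69) + 151 = 99·38.22/93.40 + 151 ≈ 191.51 → 192.
Kathmandu 191.01: bracket 141.19–292.73 → index 51–100; slope 49/151.54, offset 49.82.
AQI = 51 + 49/151.54·49.82 ≈ 67.11 ⇒ 67.
AQIs: Mexico City=156, Mumbai=91, Fresno=33, Riyadh=192, Kathmandu=67. Sum = 156 + 91 + 33 + 192 + 67 = 539.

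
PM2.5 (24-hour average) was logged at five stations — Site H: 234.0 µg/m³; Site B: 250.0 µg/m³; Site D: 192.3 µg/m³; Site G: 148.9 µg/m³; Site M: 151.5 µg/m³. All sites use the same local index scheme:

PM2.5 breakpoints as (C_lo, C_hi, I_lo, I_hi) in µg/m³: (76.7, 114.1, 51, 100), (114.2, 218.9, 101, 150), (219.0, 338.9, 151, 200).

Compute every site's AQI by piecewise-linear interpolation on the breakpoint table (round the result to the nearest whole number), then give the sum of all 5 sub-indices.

Site H: row 219.0–338.9 (AQI 151–200). (200−151)·(234.0−219.0)/(338.9−219.0) + 151 = 49·15.0/119.9 + 151 ≈ 157.13 → 157.
Site B: 250.0 lies in 219.0–338.9, so I_lo=151, I_hi=200, C_lo=219.0, C_hi=338.9.
(200−151)/(338.9−219.0) × (250.0−219.0) + 151 = 49/119.9 × 31.0 + 151 ≈ 163.67 → 164.
Site D 192.3: bracket 114.2–218.9 → index 101–150; slope 49/104.7, offset 78.1.
AQI = 101 + 49/104.7·78.1 ≈ 137.55 ⇒ 138.
Site G: row 114.2–218.9 (AQI 101–150). (150−101)·(148.9−114.2)/(218.9−114.2) + 101 = 49·34.7/104.7 + 101 ≈ 117.24 → 117.
Site M: 151.5 lies in 114.2–218.9, so I_lo=101, I_hi=150, C_lo=114.2, C_hi=218.9.
(150−101)/(218.9−114.2) × (151.5−114.2) + 101 = 49/104.7 × 37.3 + 101 ≈ 118.46 → 118.
AQIs: Site H=157, Site B=164, Site D=138, Site G=117, Site M=118. Sum = 157 + 164 + 138 + 117 + 118 = 694.

694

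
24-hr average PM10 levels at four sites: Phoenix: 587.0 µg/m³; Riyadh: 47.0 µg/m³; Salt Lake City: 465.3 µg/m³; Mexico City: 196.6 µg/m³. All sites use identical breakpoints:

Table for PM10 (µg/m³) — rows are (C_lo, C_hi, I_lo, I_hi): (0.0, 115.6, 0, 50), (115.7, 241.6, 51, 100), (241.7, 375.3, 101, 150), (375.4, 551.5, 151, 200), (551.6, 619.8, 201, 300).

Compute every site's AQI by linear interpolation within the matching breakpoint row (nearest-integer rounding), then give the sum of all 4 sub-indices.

Phoenix: 587.0 lies in 551.6–619.8, so I_lo=201, I_hi=300, C_lo=551.6, C_hi=619.8.
(300−201)/(619.8−551.6) × (587.0−551.6) + 201 = 99/68.2 × 35.4 + 201 ≈ 252.39 → 252.
Riyadh: row 0.0–115.6 (AQI 0–50). (50−0)·(47.0−0.0)/(115.6−0.0) + 0 = 50·47.0/115.6 + 0 ≈ 20.33 → 20.
Salt Lake City 465.3: bracket 375.4–551.5 → index 151–200; slope 49/176.1, offset 89.9.
AQI = 151 + 49/176.1·89.9 ≈ 176.01 ⇒ 176.
Mexico City 196.6: bracket 115.7–241.6 → index 51–100; slope 49/125.9, offset 80.9.
AQI = 51 + 49/125.9·80.9 ≈ 82.49 ⇒ 82.
AQIs: Phoenix=252, Riyadh=20, Salt Lake City=176, Mexico City=82. Sum = 252 + 20 + 176 + 82 = 530.

530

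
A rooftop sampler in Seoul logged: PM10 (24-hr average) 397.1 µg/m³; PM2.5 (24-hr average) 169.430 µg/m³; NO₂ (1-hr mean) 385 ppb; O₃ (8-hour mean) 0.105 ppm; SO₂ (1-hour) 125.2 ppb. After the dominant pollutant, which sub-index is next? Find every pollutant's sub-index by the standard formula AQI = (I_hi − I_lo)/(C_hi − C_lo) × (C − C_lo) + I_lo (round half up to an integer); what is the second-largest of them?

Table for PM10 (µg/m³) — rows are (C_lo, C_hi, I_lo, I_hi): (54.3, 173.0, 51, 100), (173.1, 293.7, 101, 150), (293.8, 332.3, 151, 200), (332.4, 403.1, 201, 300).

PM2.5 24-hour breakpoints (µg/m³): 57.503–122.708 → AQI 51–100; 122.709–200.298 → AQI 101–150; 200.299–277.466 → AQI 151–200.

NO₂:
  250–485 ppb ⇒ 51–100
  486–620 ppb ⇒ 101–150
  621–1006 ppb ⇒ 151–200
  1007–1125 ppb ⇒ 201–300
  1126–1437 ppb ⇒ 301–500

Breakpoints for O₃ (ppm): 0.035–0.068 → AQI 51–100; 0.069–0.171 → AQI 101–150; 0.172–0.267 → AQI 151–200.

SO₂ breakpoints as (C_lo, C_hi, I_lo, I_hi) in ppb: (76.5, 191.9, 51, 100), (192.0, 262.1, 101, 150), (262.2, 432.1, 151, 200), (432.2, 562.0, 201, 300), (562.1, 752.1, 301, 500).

131

PM10 397.1: bracket 332.4–403.1 → index 201–300; slope 99/70.7, offset 64.7.
AQI = 201 + 99/70.7·64.7 ≈ 291.60 ⇒ 292.
PM2.5: 169.430 lies in 122.709–200.298, so I_lo=101, I_hi=150, C_lo=122.709, C_hi=200.298.
(150−101)/(200.298−122.709) × (169.430−122.709) + 101 = 49/77.589 × 46.721 + 101 ≈ 130.51 → 131.
NO₂: row 250–485 (AQI 51–100). (100−51)·(385−250)/(485−250) + 51 = 49·135/235 + 51 ≈ 79.15 → 79.
O₃: 0.105 lies in 0.069–0.171, so I_lo=101, I_hi=150, C_lo=0.069, C_hi=0.171.
(150−101)/(0.171−0.069) × (0.105−0.069) + 101 = 49/0.102 × 0.036 + 101 ≈ 118.29 → 118.
SO₂: 125.2 ∈ [76.5, 191.9] ↔ index [51, 100].
51 + (125.2−76.5)·(100−51)/(191.9−76.5) = 51 + 48.7·49/115.4 ≈ 71.68, so AQI = 72.
Sub-indices: PM10→292, PM2.5→131, NO₂→79, O₃→118, SO₂→72. Ranked high→low: 292, 131, 118, 79, 72. Second-highest sub-index = 131.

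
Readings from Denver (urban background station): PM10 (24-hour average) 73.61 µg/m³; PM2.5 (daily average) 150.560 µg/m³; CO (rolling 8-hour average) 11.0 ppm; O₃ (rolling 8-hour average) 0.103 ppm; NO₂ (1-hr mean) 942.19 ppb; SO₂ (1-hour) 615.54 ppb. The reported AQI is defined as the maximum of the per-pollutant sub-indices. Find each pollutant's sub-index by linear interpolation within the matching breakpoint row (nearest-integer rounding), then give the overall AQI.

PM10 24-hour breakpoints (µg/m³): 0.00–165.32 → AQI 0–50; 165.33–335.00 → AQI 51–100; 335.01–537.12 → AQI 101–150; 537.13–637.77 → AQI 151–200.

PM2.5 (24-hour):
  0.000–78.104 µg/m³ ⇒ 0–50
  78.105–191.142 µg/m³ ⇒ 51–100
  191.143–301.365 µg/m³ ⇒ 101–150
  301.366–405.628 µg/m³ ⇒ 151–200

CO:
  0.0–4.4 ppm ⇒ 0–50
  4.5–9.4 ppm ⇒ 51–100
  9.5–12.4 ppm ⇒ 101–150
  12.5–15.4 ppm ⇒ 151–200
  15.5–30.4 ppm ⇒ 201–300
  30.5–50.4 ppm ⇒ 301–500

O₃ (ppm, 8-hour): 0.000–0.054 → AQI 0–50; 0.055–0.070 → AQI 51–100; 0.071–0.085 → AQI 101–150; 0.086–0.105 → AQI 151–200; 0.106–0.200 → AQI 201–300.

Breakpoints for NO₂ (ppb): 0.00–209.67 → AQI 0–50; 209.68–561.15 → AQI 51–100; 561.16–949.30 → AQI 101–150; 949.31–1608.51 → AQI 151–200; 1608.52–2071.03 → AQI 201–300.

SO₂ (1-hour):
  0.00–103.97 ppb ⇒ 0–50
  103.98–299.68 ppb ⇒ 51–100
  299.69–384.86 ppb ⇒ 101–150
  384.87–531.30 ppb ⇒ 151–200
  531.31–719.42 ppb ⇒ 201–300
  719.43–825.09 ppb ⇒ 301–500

PM10: 73.61 ∈ [0.00, 165.32] ↔ index [0, 50].
0 + (73.61−0.00)·(50−0)/(165.32−0.00) = 0 + 73.61·50/165.32 ≈ 22.26, so AQI = 22.
PM2.5: row 78.105–191.142 (AQI 51–100). (100−51)·(150.560−78.105)/(191.142−78.105) + 51 = 49·72.455/113.037 + 51 ≈ 82.41 → 82.
CO: row 9.5–12.4 (AQI 101–150). (150−101)·(11.0−9.5)/(12.4−9.5) + 101 = 49·1.5/2.9 + 101 ≈ 126.34 → 126.
O₃: 0.103 lies in 0.086–0.105, so I_lo=151, I_hi=200, C_lo=0.086, C_hi=0.105.
(200−151)/(0.105−0.086) × (0.103−0.086) + 151 = 49/0.019 × 0.017 + 151 ≈ 194.84 → 195.
NO₂: 942.19 ∈ [561.16, 949.30] ↔ index [101, 150].
101 + (942.19−561.16)·(150−101)/(949.30−561.16) = 101 + 381.03·49/388.14 ≈ 149.10, so AQI = 149.
SO₂: row 531.31–719.42 (AQI 201–300). (300−201)·(615.54−531.31)/(719.42−531.31) + 201 = 99·84.23/188.11 + 201 ≈ 245.33 → 245.
Sub-indices: PM10→22, PM2.5→82, CO→126, O₃→195, NO₂→149, SO₂→245. Overall AQI = max = 245; dominant pollutant is SO₂.

245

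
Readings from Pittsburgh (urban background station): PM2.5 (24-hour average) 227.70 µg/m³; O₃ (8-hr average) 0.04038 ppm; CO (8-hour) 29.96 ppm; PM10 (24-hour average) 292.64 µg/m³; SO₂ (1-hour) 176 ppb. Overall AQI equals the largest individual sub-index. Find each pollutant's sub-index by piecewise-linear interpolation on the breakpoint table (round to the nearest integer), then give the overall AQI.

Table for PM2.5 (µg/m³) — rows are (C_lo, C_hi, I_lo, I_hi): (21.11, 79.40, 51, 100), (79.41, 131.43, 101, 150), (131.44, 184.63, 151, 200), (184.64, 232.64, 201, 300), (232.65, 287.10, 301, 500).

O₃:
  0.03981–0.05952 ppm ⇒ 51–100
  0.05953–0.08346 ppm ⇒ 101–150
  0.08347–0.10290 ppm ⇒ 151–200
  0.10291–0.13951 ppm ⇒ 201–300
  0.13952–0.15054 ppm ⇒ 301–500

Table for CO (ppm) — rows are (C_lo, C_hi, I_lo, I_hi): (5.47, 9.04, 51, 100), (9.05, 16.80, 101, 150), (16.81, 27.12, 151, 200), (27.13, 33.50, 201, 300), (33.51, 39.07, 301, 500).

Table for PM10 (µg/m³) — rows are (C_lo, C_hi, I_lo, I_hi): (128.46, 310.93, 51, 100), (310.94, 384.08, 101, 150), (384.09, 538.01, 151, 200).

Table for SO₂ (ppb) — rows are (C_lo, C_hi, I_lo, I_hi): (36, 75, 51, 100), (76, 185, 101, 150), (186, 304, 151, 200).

290

PM2.5: 227.70 ∈ [184.64, 232.64] ↔ index [201, 300].
201 + (227.70−184.64)·(300−201)/(232.64−184.64) = 201 + 43.06·99/48.00 ≈ 289.81, so AQI = 290.
O₃: 0.04038 lies in 0.03981–0.05952, so I_lo=51, I_hi=100, C_lo=0.03981, C_hi=0.05952.
(100−51)/(0.05952−0.03981) × (0.04038−0.03981) + 51 = 49/0.01971 × 0.00057 + 51 ≈ 52.42 → 52.
CO 29.96: bracket 27.13–33.50 → index 201–300; slope 99/6.37, offset 2.83.
AQI = 201 + 99/6.37·2.83 ≈ 244.98 ⇒ 245.
PM10 292.64: bracket 128.46–310.93 → index 51–100; slope 49/182.47, offset 164.18.
AQI = 51 + 49/182.47·164.18 ≈ 95.09 ⇒ 95.
SO₂: 176 lies in 76–185, so I_lo=101, I_hi=150, C_lo=76, C_hi=185.
(150−101)/(185−76) × (176−76) + 101 = 49/109 × 100 + 101 ≈ 145.95 → 146.
Sub-indices: PM2.5→290, O₃→52, CO→245, PM10→95, SO₂→146. Overall AQI = max = 290; dominant pollutant is PM2.5.
AQI 290: Very Unhealthy.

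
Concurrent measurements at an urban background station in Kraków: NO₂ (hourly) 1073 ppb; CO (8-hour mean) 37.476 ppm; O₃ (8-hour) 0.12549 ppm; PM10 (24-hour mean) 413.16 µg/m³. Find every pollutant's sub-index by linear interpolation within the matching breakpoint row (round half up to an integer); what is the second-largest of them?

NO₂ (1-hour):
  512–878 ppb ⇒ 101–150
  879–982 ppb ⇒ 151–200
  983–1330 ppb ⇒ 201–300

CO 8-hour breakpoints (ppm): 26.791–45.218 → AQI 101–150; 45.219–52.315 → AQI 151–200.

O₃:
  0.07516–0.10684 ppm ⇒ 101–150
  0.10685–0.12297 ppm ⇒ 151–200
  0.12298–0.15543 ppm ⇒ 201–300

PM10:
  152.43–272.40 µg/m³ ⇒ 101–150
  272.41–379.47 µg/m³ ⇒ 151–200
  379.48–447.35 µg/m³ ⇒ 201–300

227

NO₂: row 983–1330 (AQI 201–300). (300−201)·(1073−983)/(1330−983) + 201 = 99·90/347 + 201 ≈ 226.68 → 227.
CO: 37.476 lies in 26.791–45.218, so I_lo=101, I_hi=150, C_lo=26.791, C_hi=45.218.
(150−101)/(45.218−26.791) × (37.476−26.791) + 101 = 49/18.427 × 10.685 + 101 ≈ 129.41 → 129.
O₃: 0.12549 ∈ [0.12298, 0.15543] ↔ index [201, 300].
201 + (0.12549−0.12298)·(300−201)/(0.15543−0.12298) = 201 + 0.00251·99/0.03245 ≈ 208.66, so AQI = 209.
PM10: 413.16 ∈ [379.48, 447.35] ↔ index [201, 300].
201 + (413.16−379.48)·(300−201)/(447.35−379.48) = 201 + 33.68·99/67.87 ≈ 250.13, so AQI = 250.
Sub-indices: NO₂→227, CO→129, O₃→209, PM10→250. Ranked high→low: 250, 227, 209, 129. Second-highest sub-index = 227.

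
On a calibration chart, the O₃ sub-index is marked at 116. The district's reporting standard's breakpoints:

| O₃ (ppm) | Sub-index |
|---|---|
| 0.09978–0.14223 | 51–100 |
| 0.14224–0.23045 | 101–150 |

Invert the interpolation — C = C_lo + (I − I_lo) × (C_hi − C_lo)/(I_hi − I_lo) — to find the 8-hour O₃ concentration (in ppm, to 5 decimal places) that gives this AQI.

0.16924

AQI 116 lies in the 101–150 band, which corresponds to 0.14224–0.23045 ppm.
C = 0.14224 + (116−101)×(0.23045−0.14224)/(150−101) = 0.14224 + 15×0.08821/49 ≈ 0.1692431 ppm → 0.16924 ppm to 5 dp.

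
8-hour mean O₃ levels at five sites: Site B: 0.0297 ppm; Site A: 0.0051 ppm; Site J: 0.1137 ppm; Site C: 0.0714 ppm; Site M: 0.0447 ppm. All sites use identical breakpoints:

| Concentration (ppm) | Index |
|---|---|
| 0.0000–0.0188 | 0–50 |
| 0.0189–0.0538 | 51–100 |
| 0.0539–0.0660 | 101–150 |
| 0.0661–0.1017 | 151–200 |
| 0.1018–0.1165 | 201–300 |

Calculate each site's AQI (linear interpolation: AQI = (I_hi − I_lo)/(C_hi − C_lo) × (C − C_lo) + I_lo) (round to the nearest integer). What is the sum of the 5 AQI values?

606

Site B: row 0.0189–0.0538 (AQI 51–100). (100−51)·(0.0297−0.0189)/(0.0538−0.0189) + 51 = 49·0.0108/0.0349 + 51 ≈ 66.16 → 66.
Site A: row 0.0000–0.0188 (AQI 0–50). (50−0)·(0.0051−0.0000)/(0.0188−0.0000) + 0 = 50·0.0051/0.0188 + 0 ≈ 13.56 → 14.
Site J 0.1137: bracket 0.1018–0.1165 → index 201–300; slope 99/0.0147, offset 0.0119.
AQI = 201 + 99/0.0147·0.0119 ≈ 281.14 ⇒ 281.
Site C 0.0714: bracket 0.0661–0.1017 → index 151–200; slope 49/0.0356, offset 0.0053.
AQI = 151 + 49/0.0356·0.0053 ≈ 158.29 ⇒ 158.
Site M: 0.0447 lies in 0.0189–0.0538, so I_lo=51, I_hi=100, C_lo=0.0189, C_hi=0.0538.
(100−51)/(0.0538−0.0189) × (0.0447−0.0189) + 51 = 49/0.0349 × 0.0258 + 51 ≈ 87.22 → 87.
AQIs: Site B=66, Site A=14, Site J=281, Site C=158, Site M=87. Sum = 66 + 14 + 281 + 158 + 87 = 606.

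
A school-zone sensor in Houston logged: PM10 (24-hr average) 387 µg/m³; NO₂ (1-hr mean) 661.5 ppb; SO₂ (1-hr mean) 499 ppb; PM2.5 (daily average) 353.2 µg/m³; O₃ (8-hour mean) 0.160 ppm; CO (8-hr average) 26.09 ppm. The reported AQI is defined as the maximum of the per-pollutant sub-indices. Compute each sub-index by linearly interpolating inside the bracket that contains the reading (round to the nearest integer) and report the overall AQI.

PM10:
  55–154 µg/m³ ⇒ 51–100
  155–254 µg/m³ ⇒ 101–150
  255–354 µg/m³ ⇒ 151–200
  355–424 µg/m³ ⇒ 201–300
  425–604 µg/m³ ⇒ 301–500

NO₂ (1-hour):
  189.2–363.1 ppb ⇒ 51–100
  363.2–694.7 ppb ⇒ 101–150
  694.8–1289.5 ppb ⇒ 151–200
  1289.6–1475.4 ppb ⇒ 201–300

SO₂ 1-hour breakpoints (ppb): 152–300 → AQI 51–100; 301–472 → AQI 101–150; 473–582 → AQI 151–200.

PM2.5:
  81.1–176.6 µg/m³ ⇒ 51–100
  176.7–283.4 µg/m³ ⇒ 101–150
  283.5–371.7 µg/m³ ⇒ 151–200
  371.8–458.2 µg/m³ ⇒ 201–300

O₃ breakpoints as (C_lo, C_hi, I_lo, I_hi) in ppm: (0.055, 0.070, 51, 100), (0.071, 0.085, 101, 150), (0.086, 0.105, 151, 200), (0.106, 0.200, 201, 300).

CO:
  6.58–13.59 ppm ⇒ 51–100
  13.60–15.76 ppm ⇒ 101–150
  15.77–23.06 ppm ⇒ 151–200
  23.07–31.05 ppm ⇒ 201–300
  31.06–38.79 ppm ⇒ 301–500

PM10: row 355–424 (AQI 201–300). (300−201)·(387−355)/(424−355) + 201 = 99·32/69 + 201 ≈ 246.91 → 247.
NO₂ 661.5: bracket 363.2–694.7 → index 101–150; slope 49/331.5, offset 298.3.
AQI = 101 + 49/331.5·298.3 ≈ 145.09 ⇒ 145.
SO₂: 499 lies in 473–582, so I_lo=151, I_hi=200, C_lo=473, C_hi=582.
(200−151)/(582−473) × (499−473) + 151 = 49/109 × 26 + 151 ≈ 162.69 → 163.
PM2.5: 353.2 ∈ [283.5, 371.7] ↔ index [151, 200].
151 + (353.2−283.5)·(200−151)/(371.7−283.5) = 151 + 69.7·49/88.2 ≈ 189.72, so AQI = 190.
O₃: row 0.106–0.200 (AQI 201–300). (300−201)·(0.160−0.106)/(0.200−0.106) + 201 = 99·0.054/0.094 + 201 ≈ 257.87 → 258.
CO: 26.09 lies in 23.07–31.05, so I_lo=201, I_hi=300, C_lo=23.07, C_hi=31.05.
(300−201)/(31.05−23.07) × (26.09−23.07) + 201 = 99/7.98 × 3.02 + 201 ≈ 238.47 → 238.
Sub-indices: PM10→247, NO₂→145, SO₂→163, PM2.5→190, O₃→258, CO→238. Overall AQI = max = 258; dominant pollutant is O₃.
AQI 258: Very Unhealthy.

258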